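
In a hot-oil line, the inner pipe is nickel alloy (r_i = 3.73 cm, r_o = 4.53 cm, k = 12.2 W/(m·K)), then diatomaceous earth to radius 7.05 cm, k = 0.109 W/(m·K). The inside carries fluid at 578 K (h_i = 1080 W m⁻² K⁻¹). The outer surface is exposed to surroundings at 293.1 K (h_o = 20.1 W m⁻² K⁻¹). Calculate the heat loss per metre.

Resistance network (inner→outer):
  R'_conv,in = 1/(2πr h) = 1/(2π·0.0373·1080) = 0.003951 m·K/W
  R'_nickel alloy = ln(0.0453/0.0373)/(2πk) = 0.1943/(2π·12.2) = 0.002535 m·K/W
  R'_diatomaceous earth = ln(0.0705/0.0453)/(2πk) = 0.4423/(2π·0.109) = 0.6458 m·K/W
  R'_conv,out = 1/(2πr h) = 1/(2π·0.0705·20.1) = 0.1123 m·K/W
ΣR = 0.003951 + 0.002535 + 0.6458 + 0.1123 = 0.7646 m·K/W
Q' = ΔT/ΣR = (578 K − 293.1 K)/0.7646 = 373 W/m

Q' = 373 W/m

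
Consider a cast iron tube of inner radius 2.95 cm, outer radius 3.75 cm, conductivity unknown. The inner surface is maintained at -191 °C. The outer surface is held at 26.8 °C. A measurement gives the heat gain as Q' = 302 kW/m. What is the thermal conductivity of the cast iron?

k = 53.0 W/m·K

ΣR = ΔT/Q' = |-191 − 26.8|/3.02×10^5 = 7.212×10^-4 m·K/W
ln(r₂/r₁)/(2πk) = 7.212×10^-4 ⇒ k = 0.2400/(2π·7.212×10^-4) = 53.0 W/m·K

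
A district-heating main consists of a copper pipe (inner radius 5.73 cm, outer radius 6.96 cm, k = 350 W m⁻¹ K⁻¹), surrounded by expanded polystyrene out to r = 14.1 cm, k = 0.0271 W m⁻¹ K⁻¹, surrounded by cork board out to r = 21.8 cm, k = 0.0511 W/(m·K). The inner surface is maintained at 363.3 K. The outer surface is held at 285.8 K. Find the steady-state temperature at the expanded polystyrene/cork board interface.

Resistance network (inner→outer):
  R'_copper = ln(0.0696/0.0573)/(2πk) = 0.1945/(2π·350) = 8.843×10^-5 m·K/W
  R'_expanded polystyrene = ln(0.141/0.0696)/(2πk) = 0.7060/(2π·0.0271) = 4.146 m·K/W
  R'_cork board = ln(0.218/0.141)/(2πk) = 0.4357/(2π·0.0511) = 1.357 m·K/W
ΣR = 8.843×10^-5 + 4.146 + 1.357 = 5.503 m·K/W
Q' = ΔT/ΣR = (363.3 K − 285.8 K)/5.503 = 14.08 W/m
From the inner boundary to the expanded polystyrene/cork board interface, ΣR_partial = 4.146 m·K/W.
T_interface = T_in − Q'·ΣR_partial = 363.3 K − (14.08)(4.146) = 304.9 K

T = 304.9 K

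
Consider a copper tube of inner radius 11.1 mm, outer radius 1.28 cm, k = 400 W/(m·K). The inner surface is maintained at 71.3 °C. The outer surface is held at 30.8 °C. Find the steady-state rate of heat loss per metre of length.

Q' = 7.14×10^5 W/m

Q' = 2πk·ΔT/ln(r₂/r₁) = 2π × 400 × 40.5 / ln(0.0128/0.0111) = 7.14×10^5 W/m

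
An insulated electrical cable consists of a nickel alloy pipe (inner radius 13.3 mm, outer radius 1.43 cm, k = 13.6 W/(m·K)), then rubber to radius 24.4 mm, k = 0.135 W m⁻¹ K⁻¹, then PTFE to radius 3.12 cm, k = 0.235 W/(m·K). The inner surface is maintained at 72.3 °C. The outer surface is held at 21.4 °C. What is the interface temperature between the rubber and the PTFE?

Series thermal resistances, inner to outer:
  R'_nickel alloy = ln(0.0143/0.0133)/(2πk) = 0.07250/(2π·13.6) = 8.484×10^-4 m·K/W
  R'_rubber = ln(0.0244/0.0143)/(2πk) = 0.5343/(2π·0.135) = 0.6299 m·K/W
  R'_PTFE = ln(0.0312/0.0244)/(2πk) = 0.2458/(2π·0.235) = 0.1665 m·K/W
ΣR = 8.484×10^-4 + 0.6299 + 0.1665 = 0.7972 m·K/W
Q' = ΔT/ΣR = (72.3 °C − 21.4 °C)/0.7972 = 63.85 W/m
From the inner boundary to the rubber/PTFE interface, ΣR_partial = 0.6307 m·K/W.
T_interface = T_in − Q'·ΣR_partial = 72.3 °C − (63.85)(0.6307) = 32.0 °C

T = 32.0 °C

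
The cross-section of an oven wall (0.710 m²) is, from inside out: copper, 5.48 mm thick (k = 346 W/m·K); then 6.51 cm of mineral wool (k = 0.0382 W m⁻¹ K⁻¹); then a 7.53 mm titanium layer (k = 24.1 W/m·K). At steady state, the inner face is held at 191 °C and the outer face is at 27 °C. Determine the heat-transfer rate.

Resistance network (inner→outer):
  R_copper = L/(kA) = 0.00548/(346·0.710) = 2.231×10^-5 K/W
  R_mineral wool = L/(kA) = 0.0651/(0.0382·0.710) = 2.400 K/W
  R_titanium = L/(kA) = 0.00753/(24.1·0.710) = 4.401×10^-4 K/W
ΣR = 2.231×10^-5 + 2.400 + 4.401×10^-4 = 2.400 K/W
Q = ΔT/ΣR = (191 °C − 27 °C)/2.400 = 68.3 W

Q = 68.3 W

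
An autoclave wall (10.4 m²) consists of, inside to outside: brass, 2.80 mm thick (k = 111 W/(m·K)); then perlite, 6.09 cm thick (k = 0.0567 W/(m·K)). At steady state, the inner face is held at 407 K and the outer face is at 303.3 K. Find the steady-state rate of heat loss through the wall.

Resistance network (inner→outer):
  R_brass = L/(kA) = 0.00280/(111·10.4) = 2.426×10^-6 K/W
  R_perlite = L/(kA) = 0.0609/(0.0567·10.4) = 0.1033 K/W
ΣR = 2.426×10^-6 + 0.1033 = 0.1033 K/W
Q = ΔT/ΣR = (407 K − 303.3 K)/0.1033 = 1000 W

Q = 1000 W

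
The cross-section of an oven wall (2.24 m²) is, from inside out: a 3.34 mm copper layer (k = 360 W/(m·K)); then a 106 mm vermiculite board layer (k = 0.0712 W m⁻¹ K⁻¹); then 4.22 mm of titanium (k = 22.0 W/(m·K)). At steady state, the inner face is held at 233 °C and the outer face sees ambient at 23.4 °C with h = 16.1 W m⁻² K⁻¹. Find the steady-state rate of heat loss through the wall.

Treat each layer as a resistance in series:
  R_copper = L/(kA) = 0.00334/(360·2.24) = 4.142×10^-6 K/W
  R_vermiculite board = L/(kA) = 0.106/(0.0712·2.24) = 0.6646 K/W
  R_titanium = L/(kA) = 0.00422/(22.0·2.24) = 8.563×10^-5 K/W
  R_conv,out = 1/(hA) = 1/(16.1·2.24) = 0.02773 K/W
ΣR = 4.142×10^-6 + 0.6646 + 8.563×10^-5 + 0.02773 = 0.6924 K/W
Q = ΔT/ΣR = (233 °C − 23.4 °C)/0.6924 = 303 W

Q = 303 W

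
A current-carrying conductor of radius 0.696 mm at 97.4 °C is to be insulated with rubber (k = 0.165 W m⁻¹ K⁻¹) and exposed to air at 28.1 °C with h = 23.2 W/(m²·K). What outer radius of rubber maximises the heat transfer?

r_cr = 0.711 cm

For a cylinder, r_cr = k_ins/h = 0.165/23.2 = 0.00711 m = 0.711 cm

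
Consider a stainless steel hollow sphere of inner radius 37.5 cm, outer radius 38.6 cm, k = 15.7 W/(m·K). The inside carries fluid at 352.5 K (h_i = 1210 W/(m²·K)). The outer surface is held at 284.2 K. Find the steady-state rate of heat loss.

Series thermal resistances, inner to outer:
  R_conv,in = 1/(4πr²h) = 1/(4π·0.375²·1210) = 4.677×10^-4 K/W
  R_stainless steel = (1/0.375 − 1/0.386)/(4πk) = 0.07599/(4π·15.7) = 3.852×10^-4 K/W
ΣR = 4.677×10^-4 + 3.852×10^-4 = 8.529×10^-4 K/W
Q = ΔT/ΣR = (352.5 K − 284.2 K)/8.529×10^-4 = 80100 W

Q = 80.1 kW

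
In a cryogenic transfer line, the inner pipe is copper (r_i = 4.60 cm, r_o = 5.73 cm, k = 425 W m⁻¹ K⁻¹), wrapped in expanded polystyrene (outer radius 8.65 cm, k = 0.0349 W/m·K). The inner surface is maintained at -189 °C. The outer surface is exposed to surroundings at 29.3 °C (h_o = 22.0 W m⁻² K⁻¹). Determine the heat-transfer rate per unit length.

Q' = 111 W/m

Resistance network (inner→outer):
  R'_copper = ln(0.0573/0.0460)/(2πk) = 0.2197/(2π·425) = 8.226×10^-5 m·K/W
  R'_expanded polystyrene = ln(0.0865/0.0573)/(2πk) = 0.4118/(2π·0.0349) = 1.878 m·K/W
  R'_conv,out = 1/(2πr h) = 1/(2π·0.0865·22.0) = 0.08363 m·K/W
ΣR = 8.226×10^-5 + 1.878 + 0.08363 = 1.962 m·K/W
Q' = ΔT/ΣR = (-189 °C − 29.3 °C)/1.962 = -111 W/m
(Negative Q' ⇒ heat flows inward; heat gain = 111 W/m.)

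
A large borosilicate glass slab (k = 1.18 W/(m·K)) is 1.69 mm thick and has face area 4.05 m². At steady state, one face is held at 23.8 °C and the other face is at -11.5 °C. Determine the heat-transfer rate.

Q = 99800 W

Q = kA·ΔT/L = 1.18 × 4.05 × |23.8 °C − -11.5 °C| / 0.00169 = 99800 W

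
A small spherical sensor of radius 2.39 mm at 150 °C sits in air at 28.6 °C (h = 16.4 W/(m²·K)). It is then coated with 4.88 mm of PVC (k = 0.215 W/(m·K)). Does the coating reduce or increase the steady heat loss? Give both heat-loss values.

increases: 0.143 → 0.620 W

Critical radius for a sphere: r_cr = 2k/h = 0.0262 m = 2.62 cm.
Outer radius after coating: r₂ = 0.00239 + 0.00488 = 0.00727 m.
Since r₁ < r_cr and r₂ ≤ r_cr, the coating moves toward the maximum at r_cr — heat loss rises.
Bare: R = 1/(4πr₁²h) = 849.5 K/W; Q = 121.4/849.5 = 0.143 W.
Coated: R = R_cond + R_conv = 195.8 K/W; Q = 121.4/195.8 = 0.620 W.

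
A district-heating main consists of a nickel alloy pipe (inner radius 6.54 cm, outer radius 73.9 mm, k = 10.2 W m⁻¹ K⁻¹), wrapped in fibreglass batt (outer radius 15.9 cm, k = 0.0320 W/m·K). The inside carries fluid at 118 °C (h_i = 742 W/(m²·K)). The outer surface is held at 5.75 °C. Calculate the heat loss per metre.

Q' = 29.4 W/m

Series thermal resistances, inner to outer:
  R'_conv,in = 1/(2πr h) = 1/(2π·0.0654·742) = 0.003280 m·K/W
  R'_nickel alloy = ln(0.0739/0.0654)/(2πk) = 0.1222/(2π·10.2) = 0.001907 m·K/W
  R'_fibreglass batt = ln(0.159/0.0739)/(2πk) = 0.7662/(2π·0.0320) = 3.811 m·K/W
ΣR = 0.003280 + 0.001907 + 3.811 = 3.816 m·K/W
Q' = ΔT/ΣR = (118 °C − 5.75 °C)/3.816 = 29.4 W/m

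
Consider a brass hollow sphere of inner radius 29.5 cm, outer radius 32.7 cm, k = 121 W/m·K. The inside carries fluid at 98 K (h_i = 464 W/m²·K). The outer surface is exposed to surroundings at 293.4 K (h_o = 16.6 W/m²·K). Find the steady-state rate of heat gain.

Q = 4160 W

Treat each layer as a resistance in series:
  R_conv,in = 1/(4πr²h) = 1/(4π·0.295²·464) = 0.001971 K/W
  R_brass = (1/0.295 − 1/0.327)/(4πk) = 0.3317/(4π·121) = 2.182×10^-4 K/W
  R_conv,out = 1/(4πr²h) = 1/(4π·0.327²·16.6) = 0.04483 K/W
ΣR = 0.001971 + 2.182×10^-4 + 0.04483 = 0.04702 K/W
Q = ΔT/ΣR = (98 K − 293.4 K)/0.04702 = -4160 W
(Negative Q ⇒ heat flows inward; heat gain = 4160 W.)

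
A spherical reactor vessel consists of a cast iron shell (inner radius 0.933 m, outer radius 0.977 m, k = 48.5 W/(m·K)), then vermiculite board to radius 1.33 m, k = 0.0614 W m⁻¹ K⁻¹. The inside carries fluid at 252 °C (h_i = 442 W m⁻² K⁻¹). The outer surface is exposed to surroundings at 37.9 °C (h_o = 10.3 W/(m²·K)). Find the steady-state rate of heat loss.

Series thermal resistances, inner to outer:
  R_conv,in = 1/(4πr²h) = 1/(4π·0.933²·442) = 2.068×10^-4 K/W
  R_cast iron = (1/0.933 − 1/0.977)/(4πk) = 0.04827/(4π·48.5) = 7.920×10^-5 K/W
  R_vermiculite board = (1/0.977 − 1/1.33)/(4πk) = 0.2717/(4π·0.0614) = 0.3521 K/W
  R_conv,out = 1/(4πr²h) = 1/(4π·1.33²·10.3) = 0.004368 K/W
ΣR = 2.068×10^-4 + 7.920×10^-5 + 0.3521 + 0.004368 = 0.3568 K/W
Q = ΔT/ΣR = (252 °C − 37.9 °C)/0.3568 = 600 W

Q = 600 W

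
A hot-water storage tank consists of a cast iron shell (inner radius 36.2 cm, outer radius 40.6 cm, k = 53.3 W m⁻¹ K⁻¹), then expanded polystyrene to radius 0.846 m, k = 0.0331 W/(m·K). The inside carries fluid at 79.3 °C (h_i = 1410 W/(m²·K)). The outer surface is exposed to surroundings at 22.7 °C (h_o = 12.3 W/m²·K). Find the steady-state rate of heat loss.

Q = 18.3 W

Series thermal resistances, inner to outer:
  R_conv,in = 1/(4πr²h) = 1/(4π·0.362²·1410) = 4.307×10^-4 K/W
  R_cast iron = (1/0.362 − 1/0.406)/(4πk) = 0.2994/(4π·53.3) = 4.470×10^-4 K/W
  R_expanded polystyrene = (1/0.406 − 1/0.846)/(4πk) = 1.281/(4π·0.0331) = 3.080 K/W
  R_conv,out = 1/(4πr²h) = 1/(4π·0.846²·12.3) = 0.009039 K/W
ΣR = 4.307×10^-4 + 4.470×10^-4 + 3.080 + 0.009039 = 3.090 K/W
Q = ΔT/ΣR = (79.3 °C − 22.7 °C)/3.090 = 18.3 W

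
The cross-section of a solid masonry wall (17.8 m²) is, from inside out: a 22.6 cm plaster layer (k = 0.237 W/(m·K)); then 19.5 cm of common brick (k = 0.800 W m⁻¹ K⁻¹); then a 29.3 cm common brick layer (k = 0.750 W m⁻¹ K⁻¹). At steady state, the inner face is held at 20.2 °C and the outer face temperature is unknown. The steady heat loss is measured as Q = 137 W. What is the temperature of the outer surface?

Sum the resistances:
  R_plaster = L/(kA) = 0.226/(0.237·17.8) = 0.05357 K/W
  R_common brick = L/(kA) = 0.195/(0.800·17.8) = 0.01369 K/W
  R_common brick = L/(kA) = 0.293/(0.750·17.8) = 0.02195 K/W
ΣR = 0.08921 K/W
ΔT = Q·ΣR = 137 × 0.08921 = 12.22 K
Heat flows outward, so T_out = T_in − ΔT = 20.2 − 12.22 = 7.98 °C

T_out = 7.98 °C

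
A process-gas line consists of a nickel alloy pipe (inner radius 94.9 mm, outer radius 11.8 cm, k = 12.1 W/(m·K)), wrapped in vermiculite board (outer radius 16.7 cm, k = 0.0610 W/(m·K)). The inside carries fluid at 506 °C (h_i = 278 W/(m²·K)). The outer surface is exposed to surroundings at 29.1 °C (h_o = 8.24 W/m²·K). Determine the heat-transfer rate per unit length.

Q' = 463 W/m

Series thermal resistances, inner to outer:
  R'_conv,in = 1/(2πr h) = 1/(2π·0.0949·278) = 0.006033 m·K/W
  R'_nickel alloy = ln(0.118/0.0949)/(2πk) = 0.2179/(2π·12.1) = 0.002866 m·K/W
  R'_vermiculite board = ln(0.167/0.118)/(2πk) = 0.3473/(2π·0.0610) = 0.9062 m·K/W
  R'_conv,out = 1/(2πr h) = 1/(2π·0.167·8.24) = 0.1157 m·K/W
ΣR = 0.006033 + 0.002866 + 0.9062 + 0.1157 = 1.031 m·K/W
Q' = ΔT/ΣR = (506 °C − 29.1 °C)/1.031 = 463 W/m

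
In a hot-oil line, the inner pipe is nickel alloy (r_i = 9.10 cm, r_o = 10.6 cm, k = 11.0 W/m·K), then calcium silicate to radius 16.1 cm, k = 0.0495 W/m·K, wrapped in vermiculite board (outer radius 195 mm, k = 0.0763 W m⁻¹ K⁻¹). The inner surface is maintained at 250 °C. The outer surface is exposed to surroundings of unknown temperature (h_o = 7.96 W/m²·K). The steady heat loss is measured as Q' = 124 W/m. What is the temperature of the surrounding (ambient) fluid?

Sum the resistances:
  R'_nickel alloy = ln(0.106/0.0910)/(2πk) = 0.1526/(2π·11.0) = 0.002208 m·K/W
  R'_calcium silicate = ln(0.161/0.106)/(2πk) = 0.4180/(2π·0.0495) = 1.344 m·K/W
  R'_vermiculite board = ln(0.195/0.161)/(2πk) = 0.1916/(2π·0.0763) = 0.3997 m·K/W
  R'_conv,out = 1/(2πr h) = 1/(2π·0.195·7.96) = 0.1025 m·K/W
ΣR = 1.848 m·K/W
ΔT = Q'·ΣR = 124 × 1.848 = 229.2 K
Heat flows outward, so T_out = T_in − ΔT = 250 − 229.2 = 20.8 °C

T_out = 20.8 °C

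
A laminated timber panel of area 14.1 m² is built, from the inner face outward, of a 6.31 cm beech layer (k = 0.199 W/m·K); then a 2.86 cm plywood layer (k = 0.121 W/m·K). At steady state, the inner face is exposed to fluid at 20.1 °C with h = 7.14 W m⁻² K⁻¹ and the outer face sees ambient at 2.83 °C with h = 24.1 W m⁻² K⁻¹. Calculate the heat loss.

Q = 331 W

Treat each layer as a resistance in series:
  R_conv,in = 1/(hA) = 1/(7.14·14.1) = 0.009933 K/W
  R_beech = L/(kA) = 0.0631/(0.199·14.1) = 0.02249 K/W
  R_plywood = L/(kA) = 0.0286/(0.121·14.1) = 0.01676 K/W
  R_conv,out = 1/(hA) = 1/(24.1·14.1) = 0.002943 K/W
ΣR = 0.009933 + 0.02249 + 0.01676 + 0.002943 = 0.05213 K/W
Q = ΔT/ΣR = (20.1 °C − 2.83 °C)/0.05213 = 331 W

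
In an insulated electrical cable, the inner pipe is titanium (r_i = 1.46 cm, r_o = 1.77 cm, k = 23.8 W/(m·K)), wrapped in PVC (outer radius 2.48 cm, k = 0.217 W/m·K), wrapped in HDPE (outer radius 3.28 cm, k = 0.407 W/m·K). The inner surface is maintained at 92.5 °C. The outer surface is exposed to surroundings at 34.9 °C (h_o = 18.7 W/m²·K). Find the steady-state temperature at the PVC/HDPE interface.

Treat each layer as a resistance in series:
  R'_titanium = ln(0.0177/0.0146)/(2πk) = 0.1925/(2π·23.8) = 0.001288 m·K/W
  R'_PVC = ln(0.0248/0.0177)/(2πk) = 0.3373/(2π·0.217) = 0.2474 m·K/W
  R'_HDPE = ln(0.0328/0.0248)/(2πk) = 0.2796/(2π·0.407) = 0.1093 m·K/W
  R'_conv,out = 1/(2πr h) = 1/(2π·0.0328·18.7) = 0.2595 m·K/W
ΣR = 0.001288 + 0.2474 + 0.1093 + 0.2595 = 0.6175 m·K/W
Q' = ΔT/ΣR = (92.5 °C − 34.9 °C)/0.6175 = 93.28 W/m
From the inner boundary to the PVC/HDPE interface, ΣR_partial = 0.2487 m·K/W.
T_interface = T_in − Q'·ΣR_partial = 92.5 °C − (93.28)(0.2487) = 69.3 °C

T = 69.3 °C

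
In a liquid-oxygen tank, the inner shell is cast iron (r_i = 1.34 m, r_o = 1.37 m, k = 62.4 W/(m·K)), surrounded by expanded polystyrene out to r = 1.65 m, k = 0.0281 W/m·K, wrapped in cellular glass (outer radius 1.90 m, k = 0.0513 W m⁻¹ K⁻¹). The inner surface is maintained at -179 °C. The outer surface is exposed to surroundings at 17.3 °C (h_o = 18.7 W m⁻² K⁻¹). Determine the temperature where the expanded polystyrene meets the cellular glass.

T = -34.2 °C

Treat each layer as a resistance in series:
  R_cast iron = (1/1.34 − 1/1.37)/(4πk) = 0.01634/(4π·62.4) = 2.084×10^-5 K/W
  R_expanded polystyrene = (1/1.37 − 1/1.65)/(4πk) = 0.1239/(4π·0.0281) = 0.3508 K/W
  R_cellular glass = (1/1.65 − 1/1.90)/(4πk) = 0.07974/(4π·0.0513) = 0.1237 K/W
  R_conv,out = 1/(4πr²h) = 1/(4π·1.90²·18.7) = 0.001179 K/W
ΣR = 2.084×10^-5 + 0.3508 + 0.1237 + 0.001179 = 0.4757 K/W
Q = ΔT/ΣR = (-179 °C − 17.3 °C)/0.4757 = -412.7 W
From the inner boundary to the expanded polystyrene/cellular glass interface, ΣR_partial = 0.3508 K/W.
T_interface = T_in − Q·ΣR_partial = -179 °C − (-412.7)(0.3508) = -34.2 °C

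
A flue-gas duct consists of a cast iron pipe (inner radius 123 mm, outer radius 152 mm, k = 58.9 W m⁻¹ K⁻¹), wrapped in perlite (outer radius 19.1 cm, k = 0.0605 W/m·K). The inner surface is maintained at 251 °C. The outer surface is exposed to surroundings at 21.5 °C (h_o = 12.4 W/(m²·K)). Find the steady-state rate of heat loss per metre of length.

Q' = 343 W/m

Series thermal resistances, inner to outer:
  R'_cast iron = ln(0.152/0.123)/(2πk) = 0.2117/(2π·58.9) = 5.720×10^-4 m·K/W
  R'_perlite = ln(0.191/0.152)/(2πk) = 0.2284/(2π·0.0605) = 0.6008 m·K/W
  R'_conv,out = 1/(2πr h) = 1/(2π·0.191·12.4) = 0.06720 m·K/W
ΣR = 5.720×10^-4 + 0.6008 + 0.06720 = 0.6686 m·K/W
Q' = ΔT/ΣR = (251 °C − 21.5 °C)/0.6686 = 343 W/m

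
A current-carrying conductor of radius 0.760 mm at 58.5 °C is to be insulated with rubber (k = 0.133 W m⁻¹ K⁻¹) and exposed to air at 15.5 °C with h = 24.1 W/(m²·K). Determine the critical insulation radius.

r_cr = 0.552 cm

For a cylinder, r_cr = k_ins/h = 0.133/24.1 = 0.00552 m = 0.552 cm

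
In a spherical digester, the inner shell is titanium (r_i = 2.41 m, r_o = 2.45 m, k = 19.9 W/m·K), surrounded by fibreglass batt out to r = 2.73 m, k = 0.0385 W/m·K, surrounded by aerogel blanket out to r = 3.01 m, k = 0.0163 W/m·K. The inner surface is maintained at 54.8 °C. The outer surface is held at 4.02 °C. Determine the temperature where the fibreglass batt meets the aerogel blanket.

Series thermal resistances, inner to outer:
  R_titanium = (1/2.41 − 1/2.45)/(4πk) = 0.006774/(4π·19.9) = 2.709×10^-5 K/W
  R_fibreglass batt = (1/2.45 − 1/2.73)/(4πk) = 0.04186/(4π·0.0385) = 0.08653 K/W
  R_aerogel blanket = (1/2.73 − 1/3.01)/(4πk) = 0.03407/(4π·0.0163) = 0.1664 K/W
ΣR = 2.709×10^-5 + 0.08653 + 0.1664 = 0.2530 K/W
Q = ΔT/ΣR = (54.8 °C − 4.02 °C)/0.2530 = 200.7 W
From the inner boundary to the fibreglass batt/aerogel blanket interface, ΣR_partial = 0.08656 K/W.
T_interface = T_in − Q·ΣR_partial = 54.8 °C − (200.7)(0.08656) = 37.4 °C

T = 37.4 °C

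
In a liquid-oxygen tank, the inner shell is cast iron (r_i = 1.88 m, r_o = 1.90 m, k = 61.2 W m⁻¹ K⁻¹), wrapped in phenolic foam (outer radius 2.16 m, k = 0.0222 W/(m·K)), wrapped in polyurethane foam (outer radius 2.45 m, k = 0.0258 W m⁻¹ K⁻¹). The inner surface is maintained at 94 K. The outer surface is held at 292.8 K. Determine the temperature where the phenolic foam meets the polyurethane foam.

Treat each layer as a resistance in series:
  R_cast iron = (1/1.88 − 1/1.90)/(4πk) = 0.005599/(4π·61.2) = 7.280×10^-6 K/W
  R_phenolic foam = (1/1.90 − 1/2.16)/(4πk) = 0.06335/(4π·0.0222) = 0.2271 K/W
  R_polyurethane foam = (1/2.16 − 1/2.45)/(4πk) = 0.05480/(4π·0.0258) = 0.1690 K/W
ΣR = 7.280×10^-6 + 0.2271 + 0.1690 = 0.3961 K/W
Q = ΔT/ΣR = (94 K − 292.8 K)/0.3961 = -501.9 W
From the inner boundary to the phenolic foam/polyurethane foam interface, ΣR_partial = 0.2271 K/W.
T_interface = T_in − Q·ΣR_partial = 94 K − (-501.9)(0.2271) = 208.0 K

T = 208.0 K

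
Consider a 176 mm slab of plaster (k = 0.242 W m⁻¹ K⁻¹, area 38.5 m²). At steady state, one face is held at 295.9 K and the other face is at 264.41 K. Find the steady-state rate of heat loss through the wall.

Q = 1670 W

Q = kA·ΔT/L = 0.242 × 38.5 × |295.9 K − 264.41 K| / 0.176 = 1670 W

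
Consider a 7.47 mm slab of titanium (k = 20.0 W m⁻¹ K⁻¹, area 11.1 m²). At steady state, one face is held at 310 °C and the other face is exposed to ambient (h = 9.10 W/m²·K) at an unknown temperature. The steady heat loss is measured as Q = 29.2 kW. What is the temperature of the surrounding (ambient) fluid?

T_out = 19.9 °C

Series resistances:
  R_titanium = L/(kA) = 0.00747/(20.0·11.1) = 3.365×10^-5 K/W
  R_conv,out = 1/(hA) = 1/(9.10·11.1) = 0.009900 K/W
ΣR = 0.009934 K/W
ΔT = Q·ΣR = 29200 × 0.009934 = 290.1 K
Heat flows outward, so T_out = T_in − ΔT = 310 − 290.1 = 19.9 °C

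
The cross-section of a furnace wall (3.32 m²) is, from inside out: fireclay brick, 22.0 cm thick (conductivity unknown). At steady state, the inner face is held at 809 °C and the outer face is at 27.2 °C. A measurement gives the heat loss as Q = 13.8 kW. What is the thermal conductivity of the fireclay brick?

ΣR = ΔT/Q = |809 − 27.2|/13800 = 0.05665 K/W
L/(kA) = 0.05665 ⇒ k = 0.220/(0.05665·3.32) = 1.17 W/m·K

k = 1.17 W/m·K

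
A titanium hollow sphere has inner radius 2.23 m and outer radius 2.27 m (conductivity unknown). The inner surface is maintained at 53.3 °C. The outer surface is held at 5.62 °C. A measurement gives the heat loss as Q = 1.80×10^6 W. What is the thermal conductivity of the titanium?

k = 23.7 W/m·K

ΣR = ΔT/Q = |53.3 − 5.62|/1.80×10^6 = 2.649×10^-5 K/W
(1/r₁−1/r₂)/(4πk) = 2.649×10^-5 ⇒ k = 0.007902/(4π·2.649×10^-5) = 23.7 W/m·K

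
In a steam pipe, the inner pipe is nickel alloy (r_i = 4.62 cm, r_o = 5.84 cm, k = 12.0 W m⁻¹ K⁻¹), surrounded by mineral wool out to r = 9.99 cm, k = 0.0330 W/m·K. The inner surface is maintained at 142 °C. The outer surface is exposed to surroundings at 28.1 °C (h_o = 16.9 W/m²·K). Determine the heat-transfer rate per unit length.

Resistance network (inner→outer):
  R'_nickel alloy = ln(0.0584/0.0462)/(2πk) = 0.2343/(2π·12.0) = 0.003108 m·K/W
  R'_mineral wool = ln(0.0999/0.0584)/(2πk) = 0.5369/(2π·0.0330) = 2.589 m·K/W
  R'_conv,out = 1/(2πr h) = 1/(2π·0.0999·16.9) = 0.09427 m·K/W
ΣR = 0.003108 + 2.589 + 0.09427 = 2.686 m·K/W
Q' = ΔT/ΣR = (142 °C − 28.1 °C)/2.686 = 42.4 W/m

Q' = 42.4 W/m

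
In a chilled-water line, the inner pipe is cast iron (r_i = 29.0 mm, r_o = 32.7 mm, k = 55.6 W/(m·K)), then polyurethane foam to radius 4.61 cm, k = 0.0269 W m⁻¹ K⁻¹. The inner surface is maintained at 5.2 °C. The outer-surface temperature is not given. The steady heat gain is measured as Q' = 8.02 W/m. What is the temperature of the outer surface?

Sum the resistances:
  R'_cast iron = ln(0.0327/0.0290)/(2πk) = 0.1201/(2π·55.6) = 3.437×10^-4 m·K/W
  R'_polyurethane foam = ln(0.0461/0.0327)/(2πk) = 0.3434/(2π·0.0269) = 2.032 m·K/W
ΣR = 2.032 m·K/W
ΔT = Q'·ΣR = 8.02 × 2.032 = 16.30 K
Heat flows inward, so T_out = T_in + ΔT = 5.2 + 16.30 = 21.5 °C

T_out = 21.5 °C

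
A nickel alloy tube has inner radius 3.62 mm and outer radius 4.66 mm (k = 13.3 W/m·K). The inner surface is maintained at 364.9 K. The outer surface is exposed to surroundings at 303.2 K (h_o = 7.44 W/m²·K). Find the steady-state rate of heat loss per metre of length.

Q' = 13.4 W/m

Series thermal resistances, inner to outer:
  R'_nickel alloy = ln(0.00466/0.00362)/(2πk) = 0.2525/(2π·13.3) = 0.003022 m·K/W
  R'_conv,out = 1/(2πr h) = 1/(2π·0.00466·7.44) = 4.591 m·K/W
ΣR = 0.003022 + 4.591 = 4.594 m·K/W
Q' = ΔT/ΣR = (364.9 K − 303.2 K)/4.594 = 13.4 W/m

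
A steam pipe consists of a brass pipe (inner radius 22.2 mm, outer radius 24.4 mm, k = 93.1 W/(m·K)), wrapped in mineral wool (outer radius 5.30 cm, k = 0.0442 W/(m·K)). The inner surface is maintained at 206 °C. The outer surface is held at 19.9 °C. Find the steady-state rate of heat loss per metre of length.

Treat each layer as a resistance in series:
  R'_brass = ln(0.0244/0.0222)/(2πk) = 0.09449/(2π·93.1) = 1.615×10^-4 m·K/W
  R'_mineral wool = ln(0.0530/0.0244)/(2πk) = 0.7757/(2π·0.0442) = 2.793 m·K/W
ΣR = 1.615×10^-4 + 2.793 = 2.793 m·K/W
Q' = ΔT/ΣR = (206 °C − 19.9 °C)/2.793 = 66.6 W/m

Q' = 66.6 W/m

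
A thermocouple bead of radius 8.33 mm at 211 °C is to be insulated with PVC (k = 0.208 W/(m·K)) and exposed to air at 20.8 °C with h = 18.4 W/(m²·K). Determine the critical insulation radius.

For a sphere, r_cr = 2k_ins/h = 2·0.208/18.4 = 0.0226 m = 2.26 cm

r_cr = 2.26 cm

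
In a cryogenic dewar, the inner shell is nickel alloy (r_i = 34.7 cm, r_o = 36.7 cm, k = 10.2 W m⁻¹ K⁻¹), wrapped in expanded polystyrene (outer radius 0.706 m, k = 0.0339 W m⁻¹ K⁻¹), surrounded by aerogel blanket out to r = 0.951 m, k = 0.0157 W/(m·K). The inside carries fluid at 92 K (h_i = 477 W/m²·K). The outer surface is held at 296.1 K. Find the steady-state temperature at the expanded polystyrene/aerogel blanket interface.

T = 219.4 K

Treat each layer as a resistance in series:
  R_conv,in = 1/(4πr²h) = 1/(4π·0.347²·477) = 0.001386 K/W
  R_nickel alloy = (1/0.347 − 1/0.367)/(4πk) = 0.1570/(4π·10.2) = 0.001225 K/W
  R_expanded polystyrene = (1/0.367 − 1/0.706)/(4πk) = 1.308/(4π·0.0339) = 3.071 K/W
  R_aerogel blanket = (1/0.706 − 1/0.951)/(4πk) = 0.3649/(4π·0.0157) = 1.850 K/W
ΣR = 0.001386 + 0.001225 + 3.071 + 1.850 = 4.924 K/W
Q = ΔT/ΣR = (92 K − 296.1 K)/4.924 = -41.45 W
From the inner boundary to the expanded polystyrene/aerogel blanket interface, ΣR_partial = 3.074 K/W.
T_interface = T_in − Q·ΣR_partial = 92 K − (-41.45)(3.074) = 219.4 K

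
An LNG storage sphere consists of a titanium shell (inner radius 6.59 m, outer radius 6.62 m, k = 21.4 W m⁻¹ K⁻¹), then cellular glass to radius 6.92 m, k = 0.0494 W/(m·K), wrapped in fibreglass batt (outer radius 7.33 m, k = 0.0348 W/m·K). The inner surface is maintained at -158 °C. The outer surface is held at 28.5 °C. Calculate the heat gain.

Q = 6420 W

Treat each layer as a resistance in series:
  R_titanium = (1/6.59 − 1/6.62)/(4πk) = 6.877×10^-4/(4π·21.4) = 2.557×10^-6 K/W
  R_cellular glass = (1/6.62 − 1/6.92)/(4πk) = 0.006549/(4π·0.0494) = 0.01055 K/W
  R_fibreglass batt = (1/6.92 − 1/7.33)/(4πk) = 0.008083/(4π·0.0348) = 0.01848 K/W
ΣR = 2.557×10^-6 + 0.01055 + 0.01848 = 0.02903 K/W
Q = ΔT/ΣR = (-158 °C − 28.5 °C)/0.02903 = -6420 W
(Negative Q ⇒ heat flows inward; heat gain = 6420 W.)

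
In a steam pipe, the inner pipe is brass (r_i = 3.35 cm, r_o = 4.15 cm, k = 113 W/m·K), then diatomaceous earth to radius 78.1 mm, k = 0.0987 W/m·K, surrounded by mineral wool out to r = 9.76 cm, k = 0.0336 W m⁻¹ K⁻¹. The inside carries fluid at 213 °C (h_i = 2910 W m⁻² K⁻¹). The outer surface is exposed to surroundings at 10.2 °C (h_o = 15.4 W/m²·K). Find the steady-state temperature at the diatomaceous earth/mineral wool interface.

T = 118 °C

Series thermal resistances, inner to outer:
  R'_conv,in = 1/(2πr h) = 1/(2π·0.0335·2910) = 0.001633 m·K/W
  R'_brass = ln(0.0415/0.0335)/(2πk) = 0.2141/(2π·113) = 3.016×10^-4 m·K/W
  R'_diatomaceous earth = ln(0.0781/0.0415)/(2πk) = 0.6323/(2π·0.0987) = 1.020 m·K/W
  R'_mineral wool = ln(0.0976/0.0781)/(2πk) = 0.2229/(2π·0.0336) = 1.056 m·K/W
  R'_conv,out = 1/(2πr h) = 1/(2π·0.0976·15.4) = 0.1059 m·K/W
ΣR = 0.001633 + 3.016×10^-4 + 1.020 + 1.056 + 0.1059 = 2.184 m·K/W
Q' = ΔT/ΣR = (213 °C − 10.2 °C)/2.184 = 92.86 W/m
From the inner boundary to the diatomaceous earth/mineral wool interface, ΣR_partial = 1.022 m·K/W.
T_interface = T_in − Q'·ΣR_partial = 213 °C − (92.86)(1.022) = 118 °C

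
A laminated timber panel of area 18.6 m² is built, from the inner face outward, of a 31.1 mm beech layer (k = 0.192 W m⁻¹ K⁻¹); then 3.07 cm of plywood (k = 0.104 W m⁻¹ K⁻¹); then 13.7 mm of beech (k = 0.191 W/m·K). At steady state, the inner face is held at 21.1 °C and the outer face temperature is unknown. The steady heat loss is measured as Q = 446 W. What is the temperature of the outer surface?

Sum the resistances:
  R_beech = L/(kA) = 0.0311/(0.192·18.6) = 0.008709 K/W
  R_plywood = L/(kA) = 0.0307/(0.104·18.6) = 0.01587 K/W
  R_beech = L/(kA) = 0.0137/(0.191·18.6) = 0.003856 K/W
ΣR = 0.02844 K/W
ΔT = Q·ΣR = 446 × 0.02844 = 12.68 K
Heat flows outward, so T_out = T_in − ΔT = 21.1 − 12.68 = 8.42 °C

T_out = 8.42 °C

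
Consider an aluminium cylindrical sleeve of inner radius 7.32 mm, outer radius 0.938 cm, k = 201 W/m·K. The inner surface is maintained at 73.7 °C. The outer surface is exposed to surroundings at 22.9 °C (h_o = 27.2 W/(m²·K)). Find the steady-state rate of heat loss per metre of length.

Resistance network (inner→outer):
  R'_aluminium = ln(0.00938/0.00732)/(2πk) = 0.2480/(2π·201) = 1.963×10^-4 m·K/W
  R'_conv,out = 1/(2πr h) = 1/(2π·0.00938·27.2) = 0.6238 m·K/W
ΣR = 1.963×10^-4 + 0.6238 = 0.6240 m·K/W
Q' = ΔT/ΣR = (73.7 °C − 22.9 °C)/0.6240 = 81.4 W/m

Q' = 81.4 W/m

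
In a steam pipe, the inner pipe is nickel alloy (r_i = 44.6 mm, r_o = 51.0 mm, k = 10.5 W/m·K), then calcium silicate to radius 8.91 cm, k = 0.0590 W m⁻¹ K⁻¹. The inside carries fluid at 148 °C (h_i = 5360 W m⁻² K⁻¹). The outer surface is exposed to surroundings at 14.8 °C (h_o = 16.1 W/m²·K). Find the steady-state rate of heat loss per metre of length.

Q' = 82.3 W/m

Series thermal resistances, inner to outer:
  R'_conv,in = 1/(2πr h) = 1/(2π·0.0446·5360) = 6.658×10^-4 m·K/W
  R'_nickel alloy = ln(0.0510/0.0446)/(2πk) = 0.1341/(2π·10.5) = 0.002033 m·K/W
  R'_calcium silicate = ln(0.0891/0.0510)/(2πk) = 0.5579/(2π·0.0590) = 1.505 m·K/W
  R'_conv,out = 1/(2πr h) = 1/(2π·0.0891·16.1) = 0.1109 m·K/W
ΣR = 6.658×10^-4 + 0.002033 + 1.505 + 0.1109 = 1.619 m·K/W
Q' = ΔT/ΣR = (148 °C − 14.8 °C)/1.619 = 82.3 W/m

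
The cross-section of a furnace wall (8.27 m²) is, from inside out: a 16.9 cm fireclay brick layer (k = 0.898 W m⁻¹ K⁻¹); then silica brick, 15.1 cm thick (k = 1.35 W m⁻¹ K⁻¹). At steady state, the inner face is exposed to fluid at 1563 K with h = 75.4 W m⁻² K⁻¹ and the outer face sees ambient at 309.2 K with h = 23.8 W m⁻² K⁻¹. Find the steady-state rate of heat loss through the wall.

Resistance network (inner→outer):
  R_conv,in = 1/(hA) = 1/(75.4·8.27) = 0.001604 K/W
  R_fireclay brick = L/(kA) = 0.169/(0.898·8.27) = 0.02276 K/W
  R_silica brick = L/(kA) = 0.151/(1.35·8.27) = 0.01353 K/W
  R_conv,out = 1/(hA) = 1/(23.8·8.27) = 0.005081 K/W
ΣR = 0.001604 + 0.02276 + 0.01353 + 0.005081 = 0.04297 K/W
Q = ΔT/ΣR = (1563 K − 309.2 K)/0.04297 = 29200 W

Q = 29200 W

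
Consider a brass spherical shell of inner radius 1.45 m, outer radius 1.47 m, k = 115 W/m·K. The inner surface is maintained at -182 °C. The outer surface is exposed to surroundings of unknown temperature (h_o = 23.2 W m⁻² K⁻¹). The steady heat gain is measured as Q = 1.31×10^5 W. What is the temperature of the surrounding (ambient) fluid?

Sum the resistances:
  R_brass = (1/1.45 − 1/1.47)/(4πk) = 0.009383/(4π·115) = 6.493×10^-6 K/W
  R_conv,out = 1/(4πr²h) = 1/(4π·1.47²·23.2) = 0.001587 K/W
ΣR = 0.001594 K/W
ΔT = Q·ΣR = 1.31×10^5 × 0.001594 = 208.8 K
Heat flows inward, so T_out = T_in + ΔT = -182 + 208.8 = 26.8 °C

T_out = 26.8 °C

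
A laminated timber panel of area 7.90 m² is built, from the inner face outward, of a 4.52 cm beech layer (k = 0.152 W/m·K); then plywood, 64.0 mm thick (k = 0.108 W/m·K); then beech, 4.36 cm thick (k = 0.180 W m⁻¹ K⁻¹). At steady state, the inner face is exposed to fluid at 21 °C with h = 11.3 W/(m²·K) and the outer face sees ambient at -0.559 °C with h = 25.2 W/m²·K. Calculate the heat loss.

Q = 135 W

Series thermal resistances, inner to outer:
  R_conv,in = 1/(hA) = 1/(11.3·7.90) = 0.01120 K/W
  R_beech = L/(kA) = 0.0452/(0.152·7.90) = 0.03764 K/W
  R_plywood = L/(kA) = 0.0640/(0.108·7.90) = 0.07501 K/W
  R_beech = L/(kA) = 0.0436/(0.180·7.90) = 0.03066 K/W
  R_conv,out = 1/(hA) = 1/(25.2·7.90) = 0.005023 K/W
ΣR = 0.01120 + 0.03764 + 0.07501 + 0.03066 + 0.005023 = 0.1595 K/W
Q = ΔT/ΣR = (21 °C − -0.559 °C)/0.1595 = 135 W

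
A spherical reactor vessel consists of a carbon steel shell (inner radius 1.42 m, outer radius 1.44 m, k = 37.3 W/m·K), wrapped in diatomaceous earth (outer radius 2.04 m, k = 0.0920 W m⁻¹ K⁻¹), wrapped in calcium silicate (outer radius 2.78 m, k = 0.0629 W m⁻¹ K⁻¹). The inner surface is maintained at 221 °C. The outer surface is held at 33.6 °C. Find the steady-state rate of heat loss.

Q = 548 W

Resistance network (inner→outer):
  R_carbon steel = (1/1.42 − 1/1.44)/(4πk) = 0.009781/(4π·37.3) = 2.087×10^-5 K/W
  R_diatomaceous earth = (1/1.44 − 1/2.04)/(4πk) = 0.2042/(4π·0.0920) = 0.1767 K/W
  R_calcium silicate = (1/2.04 − 1/2.78)/(4πk) = 0.1305/(4π·0.0629) = 0.1651 K/W
ΣR = 2.087×10^-5 + 0.1767 + 0.1651 = 0.3418 K/W
Q = ΔT/ΣR = (221 °C − 33.6 °C)/0.3418 = 548 W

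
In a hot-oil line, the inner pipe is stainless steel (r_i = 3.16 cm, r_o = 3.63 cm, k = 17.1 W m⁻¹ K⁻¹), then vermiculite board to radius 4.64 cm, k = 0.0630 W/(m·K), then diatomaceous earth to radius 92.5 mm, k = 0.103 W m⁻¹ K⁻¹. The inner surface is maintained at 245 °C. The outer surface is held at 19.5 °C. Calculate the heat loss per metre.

Treat each layer as a resistance in series:
  R'_stainless steel = ln(0.0363/0.0316)/(2πk) = 0.1387/(2π·17.1) = 0.001291 m·K/W
  R'_vermiculite board = ln(0.0464/0.0363)/(2πk) = 0.2455/(2π·0.0630) = 0.6202 m·K/W
  R'_diatomaceous earth = ln(0.0925/0.0464)/(2πk) = 0.6899/(2π·0.103) = 1.066 m·K/W
ΣR = 0.001291 + 0.6202 + 1.066 = 1.687 m·K/W
Q' = ΔT/ΣR = (245 °C − 19.5 °C)/1.687 = 134 W/m

Q' = 134 W/m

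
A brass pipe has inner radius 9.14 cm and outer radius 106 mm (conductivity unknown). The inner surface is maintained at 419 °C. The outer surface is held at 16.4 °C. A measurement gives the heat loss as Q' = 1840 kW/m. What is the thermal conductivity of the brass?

k = 108 W/m·K

ΣR = ΔT/Q' = |419 − 16.4|/1.84×10^6 = 2.188×10^-4 m·K/W
ln(r₂/r₁)/(2πk) = 2.188×10^-4 ⇒ k = 0.1482/(2π·2.188×10^-4) = 108 W/m·K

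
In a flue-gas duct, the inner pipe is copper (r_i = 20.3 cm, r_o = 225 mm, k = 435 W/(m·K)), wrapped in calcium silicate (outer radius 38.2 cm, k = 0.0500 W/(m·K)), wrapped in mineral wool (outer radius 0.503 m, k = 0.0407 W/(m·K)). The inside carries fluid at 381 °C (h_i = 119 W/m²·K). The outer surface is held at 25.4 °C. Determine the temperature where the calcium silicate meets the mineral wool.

T = 164 °C

Series thermal resistances, inner to outer:
  R'_conv,in = 1/(2πr h) = 1/(2π·0.203·119) = 0.006588 m·K/W
  R'_copper = ln(0.225/0.203)/(2πk) = 0.1029/(2π·435) = 3.765×10^-5 m·K/W
  R'_calcium silicate = ln(0.382/0.225)/(2πk) = 0.5293/(2π·0.0500) = 1.685 m·K/W
  R'_mineral wool = ln(0.503/0.382)/(2πk) = 0.2752/(2π·0.0407) = 1.076 m·K/W
ΣR = 0.006588 + 3.765×10^-5 + 1.685 + 1.076 = 2.768 m·K/W
Q' = ΔT/ΣR = (381 °C − 25.4 °C)/2.768 = 128.5 W/m
From the inner boundary to the calcium silicate/mineral wool interface, ΣR_partial = 1.692 m·K/W.
T_interface = T_in − Q'·ΣR_partial = 381 °C − (128.5)(1.692) = 164 °C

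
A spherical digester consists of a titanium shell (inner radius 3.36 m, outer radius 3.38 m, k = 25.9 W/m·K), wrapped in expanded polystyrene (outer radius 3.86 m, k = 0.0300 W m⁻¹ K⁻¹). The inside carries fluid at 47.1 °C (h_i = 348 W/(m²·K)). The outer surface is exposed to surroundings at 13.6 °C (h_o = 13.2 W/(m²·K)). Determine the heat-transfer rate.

Q = 342 W

Resistance network (inner→outer):
  R_conv,in = 1/(4πr²h) = 1/(4π·3.36²·348) = 2.026×10^-5 K/W
  R_titanium = (1/3.36 − 1/3.38)/(4πk) = 0.001761/(4π·25.9) = 5.411×10^-6 K/W
  R_expanded polystyrene = (1/3.38 − 1/3.86)/(4πk) = 0.03679/(4π·0.0300) = 0.09759 K/W
  R_conv,out = 1/(4πr²h) = 1/(4π·3.86²·13.2) = 4.046×10^-4 K/W
ΣR = 2.026×10^-5 + 5.411×10^-6 + 0.09759 + 4.046×10^-4 = 0.09802 K/W
Q = ΔT/ΣR = (47.1 °C − 13.6 °C)/0.09802 = 342 W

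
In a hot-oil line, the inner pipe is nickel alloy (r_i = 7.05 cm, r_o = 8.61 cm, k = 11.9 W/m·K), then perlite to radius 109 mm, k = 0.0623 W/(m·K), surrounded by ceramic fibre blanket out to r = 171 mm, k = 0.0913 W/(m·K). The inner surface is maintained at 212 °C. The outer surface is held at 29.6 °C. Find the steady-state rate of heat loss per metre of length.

Q' = 131 W/m

Resistance network (inner→outer):
  R'_nickel alloy = ln(0.0861/0.0705)/(2πk) = 0.1999/(2π·11.9) = 0.002673 m·K/W
  R'_perlite = ln(0.109/0.0861)/(2πk) = 0.2358/(2π·0.0623) = 0.6025 m·K/W
  R'_ceramic fibre blanket = ln(0.171/0.109)/(2πk) = 0.4503/(2π·0.0913) = 0.7850 m·K/W
ΣR = 0.002673 + 0.6025 + 0.7850 = 1.390 m·K/W
Q' = ΔT/ΣR = (212 °C − 29.6 °C)/1.390 = 131 W/m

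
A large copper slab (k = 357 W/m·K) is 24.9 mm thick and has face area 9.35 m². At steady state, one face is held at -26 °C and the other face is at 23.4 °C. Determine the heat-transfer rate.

Q = kA·ΔT/L = 357 × 9.35 × |-26 °C − 23.4 °C| / 0.0249 = 6.62×10^6 W

Q = 6.62×10^6 W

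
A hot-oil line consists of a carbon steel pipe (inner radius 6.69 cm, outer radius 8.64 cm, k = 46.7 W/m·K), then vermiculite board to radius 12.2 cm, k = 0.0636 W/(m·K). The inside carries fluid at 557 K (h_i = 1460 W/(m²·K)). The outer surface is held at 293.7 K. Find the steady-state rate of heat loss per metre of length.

Q' = 304 W/m

Treat each layer as a resistance in series:
  R'_conv,in = 1/(2πr h) = 1/(2π·0.0669·1460) = 0.001629 m·K/W
  R'_carbon steel = ln(0.0864/0.0669)/(2πk) = 0.2558/(2π·46.7) = 8.717×10^-4 m·K/W
  R'_vermiculite board = ln(0.122/0.0864)/(2πk) = 0.3450/(2π·0.0636) = 0.8634 m·K/W
ΣR = 0.001629 + 8.717×10^-4 + 0.8634 = 0.8659 m·K/W
Q' = ΔT/ΣR = (557 K − 293.7 K)/0.8659 = 304 W/m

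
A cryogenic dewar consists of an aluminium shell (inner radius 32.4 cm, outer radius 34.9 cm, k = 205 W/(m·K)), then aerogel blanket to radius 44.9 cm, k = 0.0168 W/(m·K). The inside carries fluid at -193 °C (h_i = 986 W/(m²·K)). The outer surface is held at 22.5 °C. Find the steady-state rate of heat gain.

Q = 71.3 W

Resistance network (inner→outer):
  R_conv,in = 1/(4πr²h) = 1/(4π·0.324²·986) = 7.688×10^-4 K/W
  R_aluminium = (1/0.324 − 1/0.349)/(4πk) = 0.2211/(4π·205) = 8.582×10^-5 K/W
  R_aerogel blanket = (1/0.349 − 1/0.449)/(4πk) = 0.6382/(4π·0.0168) = 3.023 K/W
ΣR = 7.688×10^-4 + 8.582×10^-5 + 3.023 = 3.024 K/W
Q = ΔT/ΣR = (-193 °C − 22.5 °C)/3.024 = -71.3 W
(Negative Q ⇒ heat flows inward; heat gain = 71.3 W.)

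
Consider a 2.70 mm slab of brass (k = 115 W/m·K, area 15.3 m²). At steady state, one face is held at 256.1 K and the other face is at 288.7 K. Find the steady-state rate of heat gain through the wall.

Q = 21200 kW

Q = kA·ΔT/L = 115 × 15.3 × |256.1 K − 288.7 K| / 0.00270 = 2.12×10^7 W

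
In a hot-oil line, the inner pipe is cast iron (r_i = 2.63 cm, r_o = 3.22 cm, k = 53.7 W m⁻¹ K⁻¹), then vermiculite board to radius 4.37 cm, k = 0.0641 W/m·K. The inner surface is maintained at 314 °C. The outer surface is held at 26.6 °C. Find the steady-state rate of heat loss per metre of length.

Resistance network (inner→outer):
  R'_cast iron = ln(0.0322/0.0263)/(2πk) = 0.2024/(2π·53.7) = 5.999×10^-4 m·K/W
  R'_vermiculite board = ln(0.0437/0.0322)/(2πk) = 0.3054/(2π·0.0641) = 0.7582 m·K/W
ΣR = 5.999×10^-4 + 0.7582 = 0.7588 m·K/W
Q' = ΔT/ΣR = (314 °C − 26.6 °C)/0.7588 = 379 W/m

Q' = 379 W/m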